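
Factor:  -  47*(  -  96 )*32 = 2^10*3^1*47^1 = 144384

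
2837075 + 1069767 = 3906842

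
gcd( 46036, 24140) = 68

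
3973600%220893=218419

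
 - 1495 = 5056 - 6551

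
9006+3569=12575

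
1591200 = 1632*975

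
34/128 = 17/64 = 0.27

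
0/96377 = 0  =  0.00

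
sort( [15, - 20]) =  [ - 20, 15]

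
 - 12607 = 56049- 68656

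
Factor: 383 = 383^1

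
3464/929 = 3464/929 =3.73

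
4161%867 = 693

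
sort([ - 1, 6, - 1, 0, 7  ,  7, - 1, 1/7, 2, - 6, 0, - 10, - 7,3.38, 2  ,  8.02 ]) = [  -  10, -7, - 6,- 1, - 1, - 1, 0 , 0, 1/7, 2 , 2,3.38, 6,7, 7,8.02] 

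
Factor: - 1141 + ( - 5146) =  - 6287^1 = - 6287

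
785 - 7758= - 6973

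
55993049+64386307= 120379356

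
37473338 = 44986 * 833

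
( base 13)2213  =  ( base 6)33552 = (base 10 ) 4748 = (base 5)122443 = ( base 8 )11214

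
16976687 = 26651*637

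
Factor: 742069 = 742069^1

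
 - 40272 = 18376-58648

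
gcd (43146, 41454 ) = 846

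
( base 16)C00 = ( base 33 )2r3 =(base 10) 3072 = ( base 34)2MC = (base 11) 2343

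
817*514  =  419938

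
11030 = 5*2206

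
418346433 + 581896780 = 1000243213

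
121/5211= 121/5211 = 0.02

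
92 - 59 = 33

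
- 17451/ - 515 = 17451/515 = 33.89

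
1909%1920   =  1909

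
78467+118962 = 197429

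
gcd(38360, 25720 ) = 40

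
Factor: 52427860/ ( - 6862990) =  - 2^1*19^( - 1 )*41^( - 1)*107^1*881^(-1 )*24499^1 = - 5242786/686299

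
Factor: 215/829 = 5^1*43^1*829^( - 1) 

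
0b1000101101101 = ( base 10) 4461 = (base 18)ddf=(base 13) 2052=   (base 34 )3T7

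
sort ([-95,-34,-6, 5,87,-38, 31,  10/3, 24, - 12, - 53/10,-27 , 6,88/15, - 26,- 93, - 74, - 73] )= [-95,-93, - 74, - 73 , - 38,-34, - 27,  -  26 ,-12,  -  6, - 53/10,10/3, 5 , 88/15,6,  24, 31,87]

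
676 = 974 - 298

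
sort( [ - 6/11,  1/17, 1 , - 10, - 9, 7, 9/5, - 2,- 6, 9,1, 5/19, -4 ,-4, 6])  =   [ - 10,-9, - 6,-4,  -  4, - 2, - 6/11, 1/17, 5/19, 1, 1, 9/5, 6, 7,9 ] 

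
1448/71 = 1448/71 = 20.39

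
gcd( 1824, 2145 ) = 3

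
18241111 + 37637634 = 55878745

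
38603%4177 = 1010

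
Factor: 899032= 2^3 * 109^1*1031^1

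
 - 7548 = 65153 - 72701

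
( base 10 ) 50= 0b110010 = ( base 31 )1j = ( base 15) 35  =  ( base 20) 2A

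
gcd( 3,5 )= 1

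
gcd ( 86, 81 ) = 1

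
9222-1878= 7344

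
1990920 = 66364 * 30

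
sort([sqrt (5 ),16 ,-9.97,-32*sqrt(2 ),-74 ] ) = [-74, - 32*sqrt( 2 ) ,-9.97,sqrt(5), 16 ] 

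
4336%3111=1225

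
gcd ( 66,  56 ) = 2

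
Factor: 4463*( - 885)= - 3949755 = - 3^1*5^1*59^1*4463^1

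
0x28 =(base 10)40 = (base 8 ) 50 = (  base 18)24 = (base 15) 2a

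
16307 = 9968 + 6339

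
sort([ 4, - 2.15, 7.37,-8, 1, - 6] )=[ - 8,-6, - 2.15,1,4, 7.37 ]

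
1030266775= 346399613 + 683867162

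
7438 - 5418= 2020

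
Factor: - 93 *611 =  - 3^1*13^1*31^1*47^1 = -56823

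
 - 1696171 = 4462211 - 6158382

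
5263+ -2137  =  3126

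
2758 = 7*394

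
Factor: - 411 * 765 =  - 314415=- 3^3*5^1*17^1 * 137^1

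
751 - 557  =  194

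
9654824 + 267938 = 9922762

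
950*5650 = 5367500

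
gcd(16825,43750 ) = 25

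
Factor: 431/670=2^( - 1)*5^( - 1) * 67^( - 1)*431^1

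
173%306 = 173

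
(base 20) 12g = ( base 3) 121220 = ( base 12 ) 320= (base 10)456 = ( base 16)1c8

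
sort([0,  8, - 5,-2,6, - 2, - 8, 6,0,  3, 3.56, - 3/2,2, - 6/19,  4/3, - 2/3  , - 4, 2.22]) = [ - 8 , - 5, - 4, - 2, - 2, - 3/2, - 2/3,- 6/19,0, 0, 4/3, 2, 2.22, 3, 3.56,6,  6, 8]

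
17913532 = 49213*364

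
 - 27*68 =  - 1836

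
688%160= 48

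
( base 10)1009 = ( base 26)1cl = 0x3f1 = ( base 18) 321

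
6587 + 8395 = 14982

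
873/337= 873/337 = 2.59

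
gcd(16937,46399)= 1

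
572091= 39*14669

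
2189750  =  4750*461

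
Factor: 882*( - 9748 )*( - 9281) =2^3*3^2*7^2 * 2437^1*9281^1 = 79795587816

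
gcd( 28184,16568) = 8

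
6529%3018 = 493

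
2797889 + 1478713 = 4276602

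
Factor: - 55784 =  - 2^3*19^1*367^1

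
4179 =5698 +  - 1519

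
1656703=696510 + 960193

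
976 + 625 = 1601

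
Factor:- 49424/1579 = - 2^4*1579^(-1) * 3089^1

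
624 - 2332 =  - 1708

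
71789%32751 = 6287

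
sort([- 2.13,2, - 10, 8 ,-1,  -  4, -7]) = [ - 10, -7,  -  4, - 2.13, - 1 , 2,8 ] 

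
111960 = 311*360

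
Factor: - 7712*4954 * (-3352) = 128063991296 = 2^9*241^1*419^1*2477^1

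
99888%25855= 22323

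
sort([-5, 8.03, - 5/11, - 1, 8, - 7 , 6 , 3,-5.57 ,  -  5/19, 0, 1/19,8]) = [ - 7, - 5.57,  -  5, - 1, - 5/11 , - 5/19, 0, 1/19, 3, 6, 8, 8, 8.03] 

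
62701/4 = 62701/4 = 15675.25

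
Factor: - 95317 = -95317^1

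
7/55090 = 1/7870 = 0.00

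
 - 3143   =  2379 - 5522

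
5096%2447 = 202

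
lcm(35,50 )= 350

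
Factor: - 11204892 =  - 2^2*3^4*34583^1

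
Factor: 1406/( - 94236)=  - 703/47118 = -  2^( - 1)*3^( - 1)*19^1*37^1 * 7853^( - 1 ) 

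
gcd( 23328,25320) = 24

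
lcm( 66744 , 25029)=200232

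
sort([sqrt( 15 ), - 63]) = [ - 63,sqrt( 15 ) ] 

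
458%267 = 191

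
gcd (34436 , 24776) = 4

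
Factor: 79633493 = 79633493^1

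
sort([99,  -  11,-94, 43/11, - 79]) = [-94, - 79 , - 11, 43/11,99 ]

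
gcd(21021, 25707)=33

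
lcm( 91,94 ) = 8554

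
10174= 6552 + 3622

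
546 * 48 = 26208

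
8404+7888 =16292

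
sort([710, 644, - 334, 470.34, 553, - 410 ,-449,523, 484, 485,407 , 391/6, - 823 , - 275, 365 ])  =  [ - 823, - 449, - 410 , - 334, - 275, 391/6,365, 407,470.34,484,485 , 523,553,644  ,  710] 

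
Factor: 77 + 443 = 520 = 2^3*5^1*13^1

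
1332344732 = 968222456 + 364122276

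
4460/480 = 223/24 = 9.29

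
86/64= 43/32 = 1.34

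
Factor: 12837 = 3^1 * 11^1*389^1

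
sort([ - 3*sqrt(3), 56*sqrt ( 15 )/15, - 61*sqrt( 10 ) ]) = [ - 61*sqrt ( 10),-3 *sqrt ( 3 ),56 * sqrt ( 15)/15]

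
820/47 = 820/47 = 17.45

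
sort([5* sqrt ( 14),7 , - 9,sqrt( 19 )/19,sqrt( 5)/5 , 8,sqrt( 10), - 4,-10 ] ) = [ - 10, - 9, - 4,  sqrt( 19 )/19,sqrt( 5 )/5, sqrt( 10),7,8, 5*sqrt(14)] 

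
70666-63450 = 7216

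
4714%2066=582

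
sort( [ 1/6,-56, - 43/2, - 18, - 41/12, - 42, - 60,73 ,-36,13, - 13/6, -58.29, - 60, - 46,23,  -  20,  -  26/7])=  [ - 60,-60, - 58.29, - 56, - 46, - 42, -36 , - 43/2, - 20,- 18, - 26/7,-41/12, -13/6, 1/6,13,23, 73] 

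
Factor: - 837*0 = 0 = 0^1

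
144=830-686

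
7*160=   1120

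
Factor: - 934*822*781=-2^2*3^1*11^1*71^1*137^1*467^1 =- 599611188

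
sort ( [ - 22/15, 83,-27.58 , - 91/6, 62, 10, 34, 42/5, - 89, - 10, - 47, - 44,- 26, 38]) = [ - 89, - 47,- 44,-27.58,  -  26,-91/6, -10,-22/15, 42/5,  10, 34,38,62, 83 ]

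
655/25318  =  655/25318 = 0.03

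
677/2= 677/2 = 338.50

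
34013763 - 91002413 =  - 56988650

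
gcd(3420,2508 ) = 228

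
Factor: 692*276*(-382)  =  -72958944  =  -2^5*3^1*23^1*173^1*191^1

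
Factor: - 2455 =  -5^1 * 491^1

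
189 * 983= 185787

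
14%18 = 14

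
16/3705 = 16/3705 = 0.00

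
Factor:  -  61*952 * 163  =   - 2^3*7^1 * 17^1*61^1*163^1 = - 9465736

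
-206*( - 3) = 618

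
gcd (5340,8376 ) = 12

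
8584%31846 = 8584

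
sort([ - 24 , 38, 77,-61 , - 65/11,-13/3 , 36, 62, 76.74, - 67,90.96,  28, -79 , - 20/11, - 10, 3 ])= [  -  79,-67,-61,-24,  -  10, - 65/11,-13/3, - 20/11, 3, 28, 36,38,62,76.74, 77, 90.96] 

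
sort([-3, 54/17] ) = [  -  3, 54/17] 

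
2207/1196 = 1  +  1011/1196=1.85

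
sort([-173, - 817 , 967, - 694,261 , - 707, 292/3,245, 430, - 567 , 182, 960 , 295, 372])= [ - 817, - 707, - 694, - 567, - 173, 292/3, 182, 245, 261 , 295,372,430,  960, 967 ] 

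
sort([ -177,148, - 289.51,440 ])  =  [ - 289.51,-177, 148,440 ] 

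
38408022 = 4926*7797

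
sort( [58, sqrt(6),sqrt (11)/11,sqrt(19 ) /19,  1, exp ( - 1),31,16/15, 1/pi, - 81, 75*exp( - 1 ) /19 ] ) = [ - 81, sqrt( 19 ) /19,sqrt(11 ) /11,1/pi,exp(  -  1 ), 1, 16/15, 75*exp( - 1)/19, sqrt(6), 31,58] 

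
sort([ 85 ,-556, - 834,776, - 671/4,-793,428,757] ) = [ - 834,- 793  ,-556,-671/4,85,428,757,776]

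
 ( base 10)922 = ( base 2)1110011010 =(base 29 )12N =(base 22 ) 1JK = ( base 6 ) 4134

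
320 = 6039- 5719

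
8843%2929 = 56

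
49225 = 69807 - 20582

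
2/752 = 1/376 = 0.00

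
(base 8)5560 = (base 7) 11352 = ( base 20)768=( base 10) 2928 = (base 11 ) 2222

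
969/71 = 13 + 46/71 = 13.65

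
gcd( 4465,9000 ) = 5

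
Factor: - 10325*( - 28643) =5^2*7^1 * 59^1 * 28643^1=295738975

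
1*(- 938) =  - 938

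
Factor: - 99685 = -5^1*19937^1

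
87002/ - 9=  - 9667 + 1/9 = - 9666.89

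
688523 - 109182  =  579341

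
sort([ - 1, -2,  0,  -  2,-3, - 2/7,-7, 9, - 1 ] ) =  [ - 7, - 3, - 2  ,-2 , - 1,  -  1, - 2/7, 0,9] 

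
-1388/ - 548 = 347/137 = 2.53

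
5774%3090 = 2684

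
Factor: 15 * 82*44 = 2^3*3^1*5^1*11^1*41^1 = 54120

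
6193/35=6193/35 = 176.94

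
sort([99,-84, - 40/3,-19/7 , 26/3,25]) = [ -84,-40/3, - 19/7, 26/3 , 25,  99 ]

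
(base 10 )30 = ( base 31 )u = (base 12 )26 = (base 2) 11110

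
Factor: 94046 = 2^1*59^1*797^1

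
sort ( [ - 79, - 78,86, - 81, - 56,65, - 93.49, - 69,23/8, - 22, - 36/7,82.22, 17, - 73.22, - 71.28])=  [-93.49, - 81, - 79 , - 78, - 73.22, - 71.28, - 69, - 56,- 22, - 36/7, 23/8,17 , 65,82.22, 86] 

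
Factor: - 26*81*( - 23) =2^1*3^4*13^1*23^1 = 48438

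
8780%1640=580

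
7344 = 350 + 6994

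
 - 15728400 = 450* ( - 34952 )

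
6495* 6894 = 44776530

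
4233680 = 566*7480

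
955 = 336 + 619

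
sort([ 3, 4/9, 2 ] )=[4/9 , 2 , 3]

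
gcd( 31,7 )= 1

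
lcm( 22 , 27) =594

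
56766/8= 28383/4=7095.75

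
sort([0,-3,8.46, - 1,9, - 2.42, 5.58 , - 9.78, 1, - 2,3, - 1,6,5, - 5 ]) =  [-9.78, - 5,-3, -2.42, - 2,  -  1, -1,0,1,3, 5,5.58,6, 8.46, 9 ] 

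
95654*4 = 382616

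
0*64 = 0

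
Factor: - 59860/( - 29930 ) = 2 = 2^1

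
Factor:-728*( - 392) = 285376 =2^6*7^3 * 13^1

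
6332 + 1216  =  7548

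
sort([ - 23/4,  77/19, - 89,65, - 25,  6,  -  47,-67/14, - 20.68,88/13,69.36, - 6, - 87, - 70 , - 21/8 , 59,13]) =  [ - 89, - 87, - 70, - 47, - 25, - 20.68 , - 6 ,  -  23/4, - 67/14 , - 21/8,77/19, 6,88/13,13,  59, 65,69.36 ]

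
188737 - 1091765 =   -  903028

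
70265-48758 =21507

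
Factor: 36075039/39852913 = 3^1*7^1*11^1*13^1*17^ ( - 1)*41^1*293^1*1097^( - 1)*2137^( - 1 )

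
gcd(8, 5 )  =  1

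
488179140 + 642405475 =1130584615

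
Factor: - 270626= - 2^1 * 47^1 * 2879^1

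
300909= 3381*89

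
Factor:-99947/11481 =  - 1123/129=   -  3^( - 1)*43^(-1)*1123^1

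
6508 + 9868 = 16376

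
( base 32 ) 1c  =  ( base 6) 112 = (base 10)44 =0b101100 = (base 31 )1d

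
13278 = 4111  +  9167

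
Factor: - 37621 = -17^1*2213^1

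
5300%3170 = 2130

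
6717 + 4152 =10869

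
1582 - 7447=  - 5865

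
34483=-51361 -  - 85844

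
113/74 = 1+39/74 = 1.53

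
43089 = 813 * 53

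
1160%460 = 240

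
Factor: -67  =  -67^1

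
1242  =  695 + 547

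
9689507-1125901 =8563606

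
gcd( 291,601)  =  1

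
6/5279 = 6/5279 = 0.00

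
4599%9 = 0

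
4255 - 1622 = 2633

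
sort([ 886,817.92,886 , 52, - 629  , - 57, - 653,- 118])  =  [ - 653, - 629 ,  -  118,-57,52, 817.92,886, 886]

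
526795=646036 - 119241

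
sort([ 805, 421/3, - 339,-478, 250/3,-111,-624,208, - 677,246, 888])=[ - 677, - 624, - 478, - 339, - 111,250/3,421/3,208, 246,805, 888 ] 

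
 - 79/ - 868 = 79/868 =0.09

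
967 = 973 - 6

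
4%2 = 0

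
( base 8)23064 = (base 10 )9780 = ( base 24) gnc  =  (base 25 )fg5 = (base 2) 10011000110100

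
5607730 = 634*8845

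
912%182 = 2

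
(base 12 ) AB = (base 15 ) 8b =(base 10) 131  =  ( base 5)1011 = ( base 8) 203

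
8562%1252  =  1050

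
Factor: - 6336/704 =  - 3^2 = - 9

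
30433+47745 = 78178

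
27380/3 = 9126  +  2/3= 9126.67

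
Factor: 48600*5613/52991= 272791800/52991 = 2^3*3^6 * 5^2*19^( - 1 )*1871^1*2789^( - 1)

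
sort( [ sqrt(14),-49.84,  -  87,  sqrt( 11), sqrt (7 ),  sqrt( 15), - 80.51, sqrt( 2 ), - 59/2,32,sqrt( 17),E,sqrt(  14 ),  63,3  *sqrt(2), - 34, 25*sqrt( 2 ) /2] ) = [ - 87, - 80.51, - 49.84 , - 34, - 59/2,  sqrt( 2 ), sqrt(7), E, sqrt( 11 ),  sqrt (14),sqrt( 14 ),sqrt( 15 ),sqrt( 17 ), 3 * sqrt( 2), 25*sqrt( 2)/2, 32,63]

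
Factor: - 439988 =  - 2^2*29^1*3793^1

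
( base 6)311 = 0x73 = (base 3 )11021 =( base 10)115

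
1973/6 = 328 + 5/6 = 328.83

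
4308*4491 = 19347228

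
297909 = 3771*79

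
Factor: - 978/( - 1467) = 2/3  =  2^1 * 3^( - 1) 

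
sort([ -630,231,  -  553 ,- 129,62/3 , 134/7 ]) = [ - 630,-553,-129,134/7,62/3,231 ] 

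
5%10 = 5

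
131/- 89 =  - 2 + 47/89 = - 1.47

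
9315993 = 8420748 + 895245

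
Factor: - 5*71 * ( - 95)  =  33725 = 5^2*19^1 * 71^1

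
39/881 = 39/881=0.04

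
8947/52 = 172 + 3/52 = 172.06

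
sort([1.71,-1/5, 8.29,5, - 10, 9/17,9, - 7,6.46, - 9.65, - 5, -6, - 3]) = [ - 10, - 9.65, - 7 , - 6, - 5, - 3, - 1/5, 9/17, 1.71, 5, 6.46,8.29,9 ]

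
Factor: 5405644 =2^2*23^1 *58757^1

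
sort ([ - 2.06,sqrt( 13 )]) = [ - 2.06, sqrt(13)]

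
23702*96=2275392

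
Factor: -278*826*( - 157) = 2^2*7^1*59^1*139^1 * 157^1 = 36051596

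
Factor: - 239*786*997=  - 187290438 = - 2^1*3^1*131^1 * 239^1*997^1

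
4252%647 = 370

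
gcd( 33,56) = 1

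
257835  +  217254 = 475089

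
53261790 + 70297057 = 123558847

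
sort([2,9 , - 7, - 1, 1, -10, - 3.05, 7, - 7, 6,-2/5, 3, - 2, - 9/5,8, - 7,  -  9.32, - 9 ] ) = [ - 10 , - 9.32 , - 9, - 7, - 7, - 7, - 3.05, - 2, - 9/5, - 1, - 2/5, 1 , 2, 3, 6,7 , 8, 9]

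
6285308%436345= 176478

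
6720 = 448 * 15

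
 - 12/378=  -1 + 61/63 = - 0.03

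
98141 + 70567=168708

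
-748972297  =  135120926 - 884093223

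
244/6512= 61/1628 = 0.04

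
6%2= 0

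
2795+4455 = 7250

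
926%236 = 218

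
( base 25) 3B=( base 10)86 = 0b1010110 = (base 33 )2K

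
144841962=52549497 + 92292465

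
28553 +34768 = 63321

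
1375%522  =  331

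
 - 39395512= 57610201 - 97005713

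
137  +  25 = 162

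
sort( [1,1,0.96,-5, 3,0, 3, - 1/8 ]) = [ - 5, - 1/8,0,  0.96,1, 1,  3  ,  3]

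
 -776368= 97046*( - 8)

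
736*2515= 1851040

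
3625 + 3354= 6979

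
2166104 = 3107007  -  940903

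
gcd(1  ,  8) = 1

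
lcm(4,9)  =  36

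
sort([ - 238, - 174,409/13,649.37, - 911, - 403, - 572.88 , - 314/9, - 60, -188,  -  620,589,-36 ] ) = [ - 911 , - 620, - 572.88, - 403, - 238,- 188,  -  174, -60, - 36, - 314/9, 409/13,  589,649.37 ] 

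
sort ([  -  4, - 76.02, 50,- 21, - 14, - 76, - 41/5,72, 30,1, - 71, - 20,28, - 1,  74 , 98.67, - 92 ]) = [ - 92, - 76.02,-76 , -71, - 21, - 20, - 14,-41/5, - 4, - 1, 1, 28, 30, 50, 72 , 74, 98.67 ] 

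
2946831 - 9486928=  - 6540097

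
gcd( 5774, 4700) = 2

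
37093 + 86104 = 123197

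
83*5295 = 439485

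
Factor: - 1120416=  -  2^5*3^1*11^1*1061^1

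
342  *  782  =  267444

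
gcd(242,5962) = 22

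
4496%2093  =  310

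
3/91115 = 3/91115 = 0.00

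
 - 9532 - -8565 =-967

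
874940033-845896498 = 29043535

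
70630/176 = 401 + 27/88 = 401.31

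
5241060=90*58234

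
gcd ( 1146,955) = 191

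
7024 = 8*878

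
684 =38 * 18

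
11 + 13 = 24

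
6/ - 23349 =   -  1 + 7781/7783 = -0.00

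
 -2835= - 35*81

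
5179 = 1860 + 3319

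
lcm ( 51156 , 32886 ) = 460404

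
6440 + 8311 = 14751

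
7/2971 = 7/2971  =  0.00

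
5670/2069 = 5670/2069  =  2.74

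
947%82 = 45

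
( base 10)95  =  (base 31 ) 32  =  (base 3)10112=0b1011111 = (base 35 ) 2p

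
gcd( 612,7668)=36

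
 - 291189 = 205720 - 496909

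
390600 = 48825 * 8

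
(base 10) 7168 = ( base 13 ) 3355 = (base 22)EHI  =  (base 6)53104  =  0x1c00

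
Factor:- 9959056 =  -2^4* 79^1*7879^1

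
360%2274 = 360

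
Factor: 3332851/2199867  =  3^ ( - 1)*59^1 * 56489^1*733289^( - 1)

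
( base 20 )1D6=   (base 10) 666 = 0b1010011010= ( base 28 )NM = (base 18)210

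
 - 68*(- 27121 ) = 1844228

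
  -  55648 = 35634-91282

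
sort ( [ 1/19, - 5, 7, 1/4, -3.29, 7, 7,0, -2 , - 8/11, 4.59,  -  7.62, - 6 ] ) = [  -  7.62, - 6, - 5, - 3.29,  -  2, - 8/11, 0, 1/19,1/4, 4.59,7,7,7]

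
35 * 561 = 19635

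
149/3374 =149/3374 =0.04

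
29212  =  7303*4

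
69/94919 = 69/94919 = 0.00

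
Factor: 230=2^1 * 5^1*23^1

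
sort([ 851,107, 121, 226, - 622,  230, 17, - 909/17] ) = [ - 622, - 909/17, 17,  107  ,  121,226, 230,  851] 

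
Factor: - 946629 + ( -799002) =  - 1745631= - 3^4*23^1 * 937^1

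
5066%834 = 62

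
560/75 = 112/15 =7.47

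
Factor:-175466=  - 2^1*59^1*1487^1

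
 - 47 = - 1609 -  - 1562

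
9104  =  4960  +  4144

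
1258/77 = 1258/77 = 16.34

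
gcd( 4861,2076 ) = 1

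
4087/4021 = 4087/4021 = 1.02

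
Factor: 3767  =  3767^1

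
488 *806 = 393328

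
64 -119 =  - 55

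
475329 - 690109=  - 214780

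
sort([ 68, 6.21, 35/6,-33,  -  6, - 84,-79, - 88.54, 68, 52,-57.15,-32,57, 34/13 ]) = [-88.54,-84,-79,-57.15 , - 33,-32, - 6, 34/13,35/6,6.21,52, 57 , 68, 68 ] 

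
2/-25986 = - 1/12993= - 0.00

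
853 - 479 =374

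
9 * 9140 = 82260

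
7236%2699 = 1838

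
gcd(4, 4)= 4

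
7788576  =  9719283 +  - 1930707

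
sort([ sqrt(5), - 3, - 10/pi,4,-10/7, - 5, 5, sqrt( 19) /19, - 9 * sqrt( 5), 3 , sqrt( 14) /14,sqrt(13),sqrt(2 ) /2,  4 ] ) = [ - 9*sqrt( 5), -5 , - 10/pi, - 3,-10/7,sqrt( 19) /19, sqrt(14) /14,sqrt(2 ) /2,  sqrt(5 ), 3,  sqrt ( 13),  4, 4, 5]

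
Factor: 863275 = 5^2 * 7^1*4933^1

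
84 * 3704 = 311136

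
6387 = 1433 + 4954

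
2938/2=1469 = 1469.00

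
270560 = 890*304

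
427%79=32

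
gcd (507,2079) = 3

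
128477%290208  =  128477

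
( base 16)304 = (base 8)1404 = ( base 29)QI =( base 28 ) rg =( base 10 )772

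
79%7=2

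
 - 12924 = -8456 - 4468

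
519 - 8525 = -8006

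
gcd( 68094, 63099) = 27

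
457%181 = 95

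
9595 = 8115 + 1480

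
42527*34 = 1445918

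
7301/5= 1460 + 1/5=1460.20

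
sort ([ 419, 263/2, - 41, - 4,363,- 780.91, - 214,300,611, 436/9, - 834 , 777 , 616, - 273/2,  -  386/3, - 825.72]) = [ - 834,  -  825.72, - 780.91, - 214,  -  273/2,  -  386/3, - 41,-4, 436/9,  263/2, 300 , 363,419 , 611,  616, 777 ]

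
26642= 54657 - 28015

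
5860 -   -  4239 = 10099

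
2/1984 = 1/992   =  0.00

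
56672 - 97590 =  - 40918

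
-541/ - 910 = 541/910 = 0.59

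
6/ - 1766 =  - 1 + 880/883 = - 0.00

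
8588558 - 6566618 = 2021940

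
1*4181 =4181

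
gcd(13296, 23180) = 4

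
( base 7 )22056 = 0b1010110011001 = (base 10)5529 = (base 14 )202D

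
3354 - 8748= -5394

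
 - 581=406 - 987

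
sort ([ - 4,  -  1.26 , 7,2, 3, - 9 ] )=[ - 9, - 4, - 1.26,2,3, 7 ] 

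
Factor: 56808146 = 2^1*137^1 * 207329^1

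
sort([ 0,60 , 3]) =[ 0, 3,  60]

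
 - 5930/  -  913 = 6 + 452/913 = 6.50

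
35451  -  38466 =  - 3015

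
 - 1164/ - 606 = 194/101  =  1.92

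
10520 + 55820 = 66340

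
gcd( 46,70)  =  2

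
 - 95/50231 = -95/50231 = -0.00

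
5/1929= 5/1929= 0.00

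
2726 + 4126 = 6852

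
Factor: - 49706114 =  - 2^1*211^1*117787^1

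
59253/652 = 90 + 573/652= 90.88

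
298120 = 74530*4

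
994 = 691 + 303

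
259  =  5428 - 5169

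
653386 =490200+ 163186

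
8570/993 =8570/993 = 8.63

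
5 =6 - 1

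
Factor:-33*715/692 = -23595/692 = -  2^( - 2)*3^1*5^1 * 11^2*13^1 * 173^( - 1 ) 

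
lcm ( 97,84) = 8148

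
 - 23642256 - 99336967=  - 122979223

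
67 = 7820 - 7753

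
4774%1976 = 822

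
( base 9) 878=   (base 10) 719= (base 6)3155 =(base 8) 1317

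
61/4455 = 61/4455 = 0.01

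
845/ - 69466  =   - 845/69466 = - 0.01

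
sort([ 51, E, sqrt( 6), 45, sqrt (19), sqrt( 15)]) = [sqrt(6), E, sqrt (15),sqrt (19) , 45, 51]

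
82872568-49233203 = 33639365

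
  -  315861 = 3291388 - 3607249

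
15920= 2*7960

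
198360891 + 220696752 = 419057643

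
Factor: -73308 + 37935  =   - 35373  =  - 3^1 *13^1*907^1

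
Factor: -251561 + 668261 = 2^2*3^2*5^2*463^1 = 416700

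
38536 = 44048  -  5512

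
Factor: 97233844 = 2^2*24308461^1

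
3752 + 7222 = 10974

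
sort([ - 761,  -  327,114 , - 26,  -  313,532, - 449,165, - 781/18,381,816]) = [-761, - 449 , - 327,-313,-781/18,-26,  114,165,381, 532,816]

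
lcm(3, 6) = 6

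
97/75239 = 97/75239 = 0.00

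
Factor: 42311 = 29^1*1459^1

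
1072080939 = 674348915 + 397732024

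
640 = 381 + 259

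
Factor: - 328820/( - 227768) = 2^( - 1)*5^1*41^1 * 71^( - 1 ) = 205/142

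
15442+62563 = 78005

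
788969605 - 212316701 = 576652904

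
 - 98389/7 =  - 98389/7 =- 14055.57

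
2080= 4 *520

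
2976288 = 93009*32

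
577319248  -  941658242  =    -  364338994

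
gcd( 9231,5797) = 17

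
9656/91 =9656/91 = 106.11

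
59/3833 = 59/3833= 0.02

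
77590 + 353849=431439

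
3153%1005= 138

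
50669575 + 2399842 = 53069417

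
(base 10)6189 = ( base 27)8D6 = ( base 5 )144224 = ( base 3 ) 22111020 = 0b1100000101101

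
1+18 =19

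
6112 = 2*3056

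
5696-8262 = -2566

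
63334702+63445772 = 126780474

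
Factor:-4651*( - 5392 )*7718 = 2^5*17^1*227^1*337^1 * 4651^1= 193553485856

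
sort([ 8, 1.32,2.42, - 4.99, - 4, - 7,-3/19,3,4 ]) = [-7, - 4.99, - 4,-3/19, 1.32,2.42,3,4, 8]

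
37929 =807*47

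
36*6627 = 238572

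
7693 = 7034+659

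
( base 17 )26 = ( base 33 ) 17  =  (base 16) 28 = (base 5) 130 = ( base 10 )40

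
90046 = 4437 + 85609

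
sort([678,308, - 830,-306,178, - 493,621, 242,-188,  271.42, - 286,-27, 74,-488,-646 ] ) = [ - 830, - 646, - 493, - 488, - 306, - 286, - 188,-27,74,178,242,271.42 , 308,621,678]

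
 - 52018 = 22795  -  74813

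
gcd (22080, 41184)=96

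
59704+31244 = 90948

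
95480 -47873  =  47607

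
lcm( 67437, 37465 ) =337185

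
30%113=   30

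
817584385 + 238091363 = 1055675748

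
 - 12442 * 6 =- 74652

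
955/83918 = 955/83918 = 0.01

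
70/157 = 70/157=0.45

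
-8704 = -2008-6696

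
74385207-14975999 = 59409208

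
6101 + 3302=9403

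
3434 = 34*101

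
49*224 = 10976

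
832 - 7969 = - 7137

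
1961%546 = 323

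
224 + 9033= 9257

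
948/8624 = 237/2156 = 0.11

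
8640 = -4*( - 2160)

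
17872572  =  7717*2316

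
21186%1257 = 1074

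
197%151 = 46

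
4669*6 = 28014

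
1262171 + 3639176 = 4901347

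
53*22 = 1166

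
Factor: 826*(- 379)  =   - 313054=- 2^1*7^1 * 59^1*379^1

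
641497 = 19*33763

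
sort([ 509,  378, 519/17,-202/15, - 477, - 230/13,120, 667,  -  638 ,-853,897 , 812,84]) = [ - 853,-638, - 477, - 230/13,  -  202/15 , 519/17, 84 , 120,378,509, 667, 812,897]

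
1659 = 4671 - 3012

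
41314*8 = 330512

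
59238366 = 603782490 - 544544124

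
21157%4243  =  4185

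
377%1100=377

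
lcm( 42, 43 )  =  1806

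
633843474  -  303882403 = 329961071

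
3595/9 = 3595/9= 399.44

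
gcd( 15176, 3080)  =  56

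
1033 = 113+920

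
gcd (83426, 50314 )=2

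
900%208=68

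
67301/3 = 67301/3=22433.67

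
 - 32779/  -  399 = 82 + 61/399 =82.15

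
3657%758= 625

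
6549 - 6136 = 413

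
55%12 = 7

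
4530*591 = 2677230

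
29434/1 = 29434 =29434.00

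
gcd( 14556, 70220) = 4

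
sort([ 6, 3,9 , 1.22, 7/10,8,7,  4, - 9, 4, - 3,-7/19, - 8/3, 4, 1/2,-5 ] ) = [ - 9,-5, - 3, - 8/3, - 7/19,1/2, 7/10, 1.22, 3,4,4, 4, 6, 7, 8,9 ]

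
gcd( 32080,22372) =4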